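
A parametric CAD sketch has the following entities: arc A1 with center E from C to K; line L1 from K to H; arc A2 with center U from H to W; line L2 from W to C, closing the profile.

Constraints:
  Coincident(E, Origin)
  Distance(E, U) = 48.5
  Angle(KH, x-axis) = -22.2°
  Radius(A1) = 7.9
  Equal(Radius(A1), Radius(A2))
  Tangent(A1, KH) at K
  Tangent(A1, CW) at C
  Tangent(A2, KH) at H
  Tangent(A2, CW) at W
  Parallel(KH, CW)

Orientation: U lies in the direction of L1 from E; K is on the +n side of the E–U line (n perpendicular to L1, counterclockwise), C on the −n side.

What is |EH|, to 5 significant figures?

49.139

Tangency of A1 to both parallel lines with radius 7.9 puts K and C at E ± 7.9·n: K = (2.9849, 7.3144), C = (-2.9849, -7.3144). Equal radii place H and W the same way about U: H = U + 7.9·n = (47.890, -11.011), W = U − 7.9·n = (41.920, -25.640). Then |EH| = |H − E| = 49.139.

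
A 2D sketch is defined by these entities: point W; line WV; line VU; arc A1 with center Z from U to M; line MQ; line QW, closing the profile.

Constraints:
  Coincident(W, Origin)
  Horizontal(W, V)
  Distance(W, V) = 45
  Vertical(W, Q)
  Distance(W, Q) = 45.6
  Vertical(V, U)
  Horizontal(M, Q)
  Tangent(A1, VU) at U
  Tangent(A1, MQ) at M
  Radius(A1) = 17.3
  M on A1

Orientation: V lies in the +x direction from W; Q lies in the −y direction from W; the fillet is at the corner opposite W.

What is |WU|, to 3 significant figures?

53.2

The virtual corner opposite W is at (45.0, -45.6). Tangency of A1 to VU means the radius ZU is perpendicular to VU and since A1 is tangent to MQ there, ZM ⟂ MQ, with radius 17.3, so the center Z sits 17.3 in from both sides at Z = (27.7, -28.3). That places the tangent points at U = (45.0, -28.3) on VU and M = (27.7, -45.6) on MQ. Then |WU| = |U − W| = 53.2.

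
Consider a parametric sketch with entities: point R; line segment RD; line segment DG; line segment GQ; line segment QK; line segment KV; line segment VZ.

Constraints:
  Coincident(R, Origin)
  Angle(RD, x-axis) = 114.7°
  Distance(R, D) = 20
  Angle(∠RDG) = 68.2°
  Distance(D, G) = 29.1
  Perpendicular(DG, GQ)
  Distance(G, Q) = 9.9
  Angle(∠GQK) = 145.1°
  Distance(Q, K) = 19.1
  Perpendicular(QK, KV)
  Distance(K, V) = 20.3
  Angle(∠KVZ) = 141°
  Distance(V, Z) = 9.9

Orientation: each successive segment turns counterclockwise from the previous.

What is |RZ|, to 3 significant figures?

16.6

The perpendicularity gives KV at right angles to QK, so KV runs at 81.4°; with |KV| = 20.3, V = (0.714, 7.46). ∠KVZ = 141.0° gives VZ at 120° from the x-axis; with |VZ| = 9.9, Z = (-4.30, 16.0). Then |RZ| = |Z − R| = 16.6.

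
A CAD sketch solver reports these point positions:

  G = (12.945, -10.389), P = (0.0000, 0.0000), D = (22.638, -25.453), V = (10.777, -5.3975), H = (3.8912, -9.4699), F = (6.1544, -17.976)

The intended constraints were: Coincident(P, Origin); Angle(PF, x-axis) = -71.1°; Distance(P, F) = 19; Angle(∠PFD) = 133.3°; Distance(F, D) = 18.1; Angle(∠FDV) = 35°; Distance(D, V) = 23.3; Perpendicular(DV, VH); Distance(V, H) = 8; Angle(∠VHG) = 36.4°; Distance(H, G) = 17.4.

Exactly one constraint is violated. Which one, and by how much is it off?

Distance(H, G) = 17.4 — off by 8.30.

P = (0.00, 0.00) ✓; PF at -71.10° ✓; |PF| = 19.00 ✓; ∠PFD = 133.3° ✓; |FD| = 18.10 ✓; ∠FDV = 35.00° ✓; |DV| = 23.30 ✓; ∠(DV, VH) = 90.00° ✓; |VH| = 8.000 ✓; ∠VHG = 36.40° ✓; |HG| = 9.100 ✗.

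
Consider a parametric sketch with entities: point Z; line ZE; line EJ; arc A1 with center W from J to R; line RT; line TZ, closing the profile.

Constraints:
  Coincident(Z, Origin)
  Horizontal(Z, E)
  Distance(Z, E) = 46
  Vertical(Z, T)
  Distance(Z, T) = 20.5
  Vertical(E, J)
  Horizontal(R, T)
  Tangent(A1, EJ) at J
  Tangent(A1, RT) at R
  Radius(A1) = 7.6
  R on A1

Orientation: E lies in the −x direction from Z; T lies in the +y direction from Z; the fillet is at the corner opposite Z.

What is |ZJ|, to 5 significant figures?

47.775

Z is at the origin; Z and E share the same y with |ZE| = 46.0 and E on the −x side, so E = (-46.000, 0.0000). Z and T share the same x with |ZT| = 20.5 and T on the +y side, so T = (0.0000, 20.500). The virtual corner opposite Z is at (-46.000, 20.500). A1 meets EJ tangentially, so WJ is at right angles to EJ and since A1 is tangent to RT there, WR ⟂ RT, with radius 7.6, so the center W sits 7.6 in from both sides at W = (-38.400, 12.900). That places the tangent points at J = (-46.000, 12.900) on EJ and R = (-38.400, 20.500) on RT. Then |ZJ| = |J − Z| = 47.775.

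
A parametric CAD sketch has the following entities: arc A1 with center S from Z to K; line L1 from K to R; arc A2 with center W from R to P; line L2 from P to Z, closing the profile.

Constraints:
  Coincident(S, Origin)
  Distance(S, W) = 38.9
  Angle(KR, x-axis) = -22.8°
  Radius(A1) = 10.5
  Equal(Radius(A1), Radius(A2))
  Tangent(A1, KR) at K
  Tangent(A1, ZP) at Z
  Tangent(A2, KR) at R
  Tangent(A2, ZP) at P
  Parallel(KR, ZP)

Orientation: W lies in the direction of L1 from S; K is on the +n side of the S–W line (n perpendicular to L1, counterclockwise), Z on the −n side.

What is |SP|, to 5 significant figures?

40.292

The slot axis is L1's direction at -22.8°, so u = (cos -22.8°, sin -22.8°) = (0.92186, -0.38752) and n = (−sin -22.8°, cos -22.8°) = (0.38752, 0.92186). S is at the origin and W lies 38.9 along u from S, so W = 38.9·u = (35.860, -15.074). Tangency of A1 to both parallel lines with radius 10.5 puts K and Z at S ± 10.5·n: K = (4.0689, 9.6796), Z = (-4.0689, -9.6796). Equal radii place R and P the same way about W: R = W + 10.5·n = (39.929, -5.3948), P = W − 10.5·n = (31.792, -24.754). Then |SP| = |P − S| = 40.292.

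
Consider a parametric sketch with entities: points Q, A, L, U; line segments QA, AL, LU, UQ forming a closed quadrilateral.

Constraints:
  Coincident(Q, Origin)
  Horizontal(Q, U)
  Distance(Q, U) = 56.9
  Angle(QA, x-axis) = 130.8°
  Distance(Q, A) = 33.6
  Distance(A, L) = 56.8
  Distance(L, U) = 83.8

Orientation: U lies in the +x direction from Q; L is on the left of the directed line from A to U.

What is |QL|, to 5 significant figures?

71.888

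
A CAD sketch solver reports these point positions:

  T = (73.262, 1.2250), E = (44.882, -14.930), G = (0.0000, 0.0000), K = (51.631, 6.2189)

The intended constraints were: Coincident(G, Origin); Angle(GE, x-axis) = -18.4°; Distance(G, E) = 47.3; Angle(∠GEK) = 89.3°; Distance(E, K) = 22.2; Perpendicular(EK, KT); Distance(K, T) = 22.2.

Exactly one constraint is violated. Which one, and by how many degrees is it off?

Perpendicular(EK, KT) — off by 4.70°.

G = (0.00, 0.00) ✓; GE at -18.40° ✓; |GE| = 47.30 ✓; ∠GEK = 89.30° ✓; |EK| = 22.20 ✓; ∠(EK, KT) = 85.30° ✗; |KT| = 22.20 ✓.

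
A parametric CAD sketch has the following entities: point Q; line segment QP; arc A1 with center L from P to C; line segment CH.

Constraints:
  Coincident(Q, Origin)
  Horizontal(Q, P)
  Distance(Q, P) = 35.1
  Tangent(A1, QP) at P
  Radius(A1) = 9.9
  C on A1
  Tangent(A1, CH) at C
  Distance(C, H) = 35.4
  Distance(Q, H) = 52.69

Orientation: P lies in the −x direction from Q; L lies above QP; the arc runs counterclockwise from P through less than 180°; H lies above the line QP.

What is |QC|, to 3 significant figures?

27.2

Q is at the origin; QP is horizontal with |QP| = 35.1 and P on the −x side, so P = (-35.1, 0.00). A1 meets QP tangentially, so LP is at right angles to QP, so L = P + (0, 9.9) = (-35.1, 9.90). Since LC ⟂ CH (tangency), |LH| = √(9.9² + 35.4²) = 36.8 regardless of where C sits on A1. So H lies on both circle(Q, 52.69) and circle(L, 36.8); the above-QP intersection is H = (-26.4, 45.6). C is the foot of the tangent from H: C = (-25.2, 10.2).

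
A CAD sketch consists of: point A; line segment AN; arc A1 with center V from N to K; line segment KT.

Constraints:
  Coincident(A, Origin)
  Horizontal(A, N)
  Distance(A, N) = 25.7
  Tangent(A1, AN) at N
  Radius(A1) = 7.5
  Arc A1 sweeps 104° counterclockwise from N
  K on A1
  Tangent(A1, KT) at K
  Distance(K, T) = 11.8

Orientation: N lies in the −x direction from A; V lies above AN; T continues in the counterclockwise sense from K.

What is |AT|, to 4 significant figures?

29.73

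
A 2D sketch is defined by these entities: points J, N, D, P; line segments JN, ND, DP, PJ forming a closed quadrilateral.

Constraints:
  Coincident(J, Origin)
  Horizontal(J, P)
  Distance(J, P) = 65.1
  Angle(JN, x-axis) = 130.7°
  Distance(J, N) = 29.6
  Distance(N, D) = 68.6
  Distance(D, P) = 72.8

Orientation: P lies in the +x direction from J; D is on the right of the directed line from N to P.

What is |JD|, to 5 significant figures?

41.921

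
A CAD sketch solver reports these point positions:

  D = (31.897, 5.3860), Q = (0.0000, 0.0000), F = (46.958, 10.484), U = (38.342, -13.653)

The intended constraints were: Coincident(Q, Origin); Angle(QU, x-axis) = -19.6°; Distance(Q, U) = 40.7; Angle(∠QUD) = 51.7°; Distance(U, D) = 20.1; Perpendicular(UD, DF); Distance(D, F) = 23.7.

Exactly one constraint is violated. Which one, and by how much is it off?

Distance(D, F) = 23.7 — off by 7.80.

Q = (0.00, 0.00) ✓; QU at -19.60° ✓; |QU| = 40.70 ✓; ∠QUD = 51.70° ✓; |UD| = 20.10 ✓; ∠(UD, DF) = 90.00° ✓; |DF| = 15.90 ✗.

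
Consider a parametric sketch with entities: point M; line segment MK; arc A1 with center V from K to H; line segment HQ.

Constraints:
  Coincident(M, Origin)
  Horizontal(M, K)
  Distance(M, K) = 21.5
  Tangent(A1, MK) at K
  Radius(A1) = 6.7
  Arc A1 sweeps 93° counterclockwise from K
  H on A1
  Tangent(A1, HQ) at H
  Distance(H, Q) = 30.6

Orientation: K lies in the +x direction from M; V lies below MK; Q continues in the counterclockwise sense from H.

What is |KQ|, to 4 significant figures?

37.95

M is at the origin; M and K share the same y with |MK| = 21.5 and K on the +x side, so K = (21.50, 0.000). Since A1 is tangent to MK there, VK ⟂ MK, so V = K + (0, -6.7) = (21.50, -6.700). On A1, K sits at bearing 90° from V; a 93° counterclockwise sweep puts H at bearing 183°, so H = V + 6.7·(cos 183°, sin 183°) = (14.81, -7.051). A1 meets HQ tangentially, so VH is at right angles to HQ, so HQ runs along (−sin 183°, cos 183°); with |HQ| = 30.6, Q = (16.41, -37.61). Then |KQ| = |Q − K| = 37.95.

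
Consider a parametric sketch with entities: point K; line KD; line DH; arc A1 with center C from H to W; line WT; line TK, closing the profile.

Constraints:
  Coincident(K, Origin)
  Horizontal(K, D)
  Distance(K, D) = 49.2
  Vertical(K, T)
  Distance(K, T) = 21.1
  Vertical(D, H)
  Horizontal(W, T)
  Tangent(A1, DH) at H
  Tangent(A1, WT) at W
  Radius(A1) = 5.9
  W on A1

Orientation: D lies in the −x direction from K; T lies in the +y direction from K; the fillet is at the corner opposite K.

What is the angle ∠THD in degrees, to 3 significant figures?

96.8°

The virtual corner opposite K is at (-49.2, 21.1). Tangency of A1 to DH means the radius CH is perpendicular to DH and the tangent condition forces CW to be normal to WT, with radius 5.9, so the center C sits 5.9 in from both sides at C = (-43.3, 15.2). That places the tangent points at H = (-49.2, 15.2) on DH and W = (-43.3, 21.1) on WT. Then cos ∠THD = HT·HD / (|HT||HD|), giving 96.8°.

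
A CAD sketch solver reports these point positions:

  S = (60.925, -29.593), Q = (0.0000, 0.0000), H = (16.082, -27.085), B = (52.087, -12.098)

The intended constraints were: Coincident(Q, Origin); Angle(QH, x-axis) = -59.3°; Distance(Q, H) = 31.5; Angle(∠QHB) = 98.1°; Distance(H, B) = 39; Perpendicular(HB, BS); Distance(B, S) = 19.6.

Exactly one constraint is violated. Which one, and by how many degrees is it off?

Perpendicular(HB, BS) — off by 4.20°.

Q = (0.00, 0.00) ✓; QH at -59.30° ✓; |QH| = 31.50 ✓; ∠QHB = 98.10° ✓; |HB| = 39.00 ✓; ∠(HB, BS) = 85.80° ✗; |BS| = 19.60 ✓.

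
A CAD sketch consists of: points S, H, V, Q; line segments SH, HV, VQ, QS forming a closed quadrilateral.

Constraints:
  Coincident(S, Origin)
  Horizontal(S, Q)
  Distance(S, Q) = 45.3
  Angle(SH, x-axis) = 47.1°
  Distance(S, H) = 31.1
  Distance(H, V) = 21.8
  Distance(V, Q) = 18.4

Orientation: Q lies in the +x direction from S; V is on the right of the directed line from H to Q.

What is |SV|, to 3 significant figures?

27.0

S is at the origin; SQ is horizontal with |SQ| = 45.3 and Q in +x, so Q = (45.3, 0). SH runs at 47.1° with |SH| = 31.1, so H = (21.2, 22.8). V is determined by |HV| = 21.8 and |VQ| = 18.4 together: it lies at the intersection of circle(H, 21.8) and circle(Q, 18.4). With |HQ| = 33.2, the foot of the radical line on HQ is 18.7 from H and the perpendicular offset is √(21.8² − 18.7²) = 11.3. Taking the right-of-HQ solution: V = (27.0, 1.77).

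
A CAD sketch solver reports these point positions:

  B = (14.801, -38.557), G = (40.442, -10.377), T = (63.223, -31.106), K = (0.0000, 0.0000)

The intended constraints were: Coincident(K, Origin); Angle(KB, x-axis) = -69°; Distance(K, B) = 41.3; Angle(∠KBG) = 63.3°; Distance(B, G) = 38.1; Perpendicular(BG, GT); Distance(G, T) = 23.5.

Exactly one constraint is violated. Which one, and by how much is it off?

Distance(G, T) = 23.5 — off by 7.30.

K = (0.00, 0.00) ✓; KB at -69.00° ✓; |KB| = 41.30 ✓; ∠KBG = 63.30° ✓; |BG| = 38.10 ✓; ∠(BG, GT) = 90.00° ✓; |GT| = 30.80 ✗.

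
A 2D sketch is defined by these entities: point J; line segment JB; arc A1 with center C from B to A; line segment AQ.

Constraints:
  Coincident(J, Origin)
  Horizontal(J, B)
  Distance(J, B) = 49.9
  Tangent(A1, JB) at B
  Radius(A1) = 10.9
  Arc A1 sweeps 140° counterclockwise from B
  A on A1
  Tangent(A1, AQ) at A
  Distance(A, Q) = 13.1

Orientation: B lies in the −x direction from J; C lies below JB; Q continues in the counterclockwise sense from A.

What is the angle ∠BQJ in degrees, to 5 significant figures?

65.691°

J is at the origin; JB is horizontal with |JB| = 49.9 and B on the −x side, so B = (-49.900, 0.0000). Tangency of A1 to JB means the radius CB is perpendicular to JB, so C = B + (0, -10.9) = (-49.900, -10.900). On A1, B sits at bearing 90° from C; a 140° counterclockwise sweep puts A at bearing 230°, so A = C + 10.9·(cos 230°, sin 230°) = (-56.906, -19.250). A1 meets AQ tangentially, so CA is at right angles to AQ, so AQ runs along (−sin 230°, cos 230°); with |AQ| = 13.1, Q = (-46.871, -27.670). Then cos ∠BQJ = QB·QJ / (|QB||QJ|), giving 65.691°.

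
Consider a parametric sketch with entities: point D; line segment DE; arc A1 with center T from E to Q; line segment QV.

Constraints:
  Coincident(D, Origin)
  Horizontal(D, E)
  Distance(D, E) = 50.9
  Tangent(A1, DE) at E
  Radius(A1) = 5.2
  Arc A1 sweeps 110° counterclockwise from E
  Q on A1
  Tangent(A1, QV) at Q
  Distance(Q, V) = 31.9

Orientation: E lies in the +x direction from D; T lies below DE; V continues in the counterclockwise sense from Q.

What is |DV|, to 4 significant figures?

67.87

D is at the origin; DE is horizontal with |DE| = 50.9 and E on the +x side, so E = (50.90, 0.000). Tangency of A1 to DE means the radius TE is perpendicular to DE, so T = E + (0, -5.2) = (50.90, -5.200). On A1, E sits at bearing 90° from T; a 110° counterclockwise sweep puts Q at bearing 200°, so Q = T + 5.2·(cos 200°, sin 200°) = (46.01, -6.979). Tangency of A1 to QV means the radius TQ is perpendicular to QV, so QV runs along (−sin 200°, cos 200°); with |QV| = 31.9, V = (56.92, -36.95). Then |DV| = |V − D| = 67.87.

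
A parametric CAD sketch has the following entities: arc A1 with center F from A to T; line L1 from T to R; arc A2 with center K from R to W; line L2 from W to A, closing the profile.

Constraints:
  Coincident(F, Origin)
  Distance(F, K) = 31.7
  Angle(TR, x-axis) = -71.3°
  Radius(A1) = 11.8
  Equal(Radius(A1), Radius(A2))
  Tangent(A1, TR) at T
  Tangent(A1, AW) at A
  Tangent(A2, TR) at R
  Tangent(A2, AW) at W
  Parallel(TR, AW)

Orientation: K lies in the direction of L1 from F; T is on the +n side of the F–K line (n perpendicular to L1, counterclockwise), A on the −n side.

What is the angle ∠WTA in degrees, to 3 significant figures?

53.3°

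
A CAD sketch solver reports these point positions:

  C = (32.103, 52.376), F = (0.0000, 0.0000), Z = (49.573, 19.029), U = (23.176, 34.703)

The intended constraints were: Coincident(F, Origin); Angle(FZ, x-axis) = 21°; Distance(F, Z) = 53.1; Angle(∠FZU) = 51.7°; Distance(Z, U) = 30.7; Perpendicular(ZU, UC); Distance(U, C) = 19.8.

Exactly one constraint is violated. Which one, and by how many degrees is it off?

Perpendicular(ZU, UC) — off by 3.90°.

F = (0.00, 0.00) ✓; FZ at 21.00° ✓; |FZ| = 53.10 ✓; ∠FZU = 51.70° ✓; |ZU| = 30.70 ✓; ∠(ZU, UC) = 86.10° ✗; |UC| = 19.80 ✓.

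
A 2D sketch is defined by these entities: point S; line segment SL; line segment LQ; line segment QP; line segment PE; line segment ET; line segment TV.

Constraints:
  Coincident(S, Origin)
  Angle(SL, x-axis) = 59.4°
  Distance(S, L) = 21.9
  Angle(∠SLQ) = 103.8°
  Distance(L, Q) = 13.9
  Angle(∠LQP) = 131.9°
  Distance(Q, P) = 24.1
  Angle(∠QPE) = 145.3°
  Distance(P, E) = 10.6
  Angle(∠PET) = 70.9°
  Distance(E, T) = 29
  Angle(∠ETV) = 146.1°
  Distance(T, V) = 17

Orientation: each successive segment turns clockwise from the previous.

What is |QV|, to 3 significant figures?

25.0

S is at the origin; SL runs at 59.4° with length 21.9, so L = (11.1, 18.9). ∠SLQ = 103.8° gives LQ at -16.8° from the x-axis; with |LQ| = 13.9, Q = (24.5, 14.8). ∠LQP = 131.9° gives QP at -64.9° from the x-axis; with |QP| = 24.1, P = (34.7, -6.99). ∠QPE = 145.3° gives PE at -99.6° from the x-axis; with |PE| = 10.6, E = (32.9, -17.4). ∠PET = 70.9° gives ET at 151° from the x-axis; with |ET| = 29.0, T = (7.47, -3.52). ∠ETV = 146.1° gives TV at 117° from the x-axis; with |TV| = 17.0, V = (-0.350, 11.6). Then |QV| = |V − Q| = 25.0.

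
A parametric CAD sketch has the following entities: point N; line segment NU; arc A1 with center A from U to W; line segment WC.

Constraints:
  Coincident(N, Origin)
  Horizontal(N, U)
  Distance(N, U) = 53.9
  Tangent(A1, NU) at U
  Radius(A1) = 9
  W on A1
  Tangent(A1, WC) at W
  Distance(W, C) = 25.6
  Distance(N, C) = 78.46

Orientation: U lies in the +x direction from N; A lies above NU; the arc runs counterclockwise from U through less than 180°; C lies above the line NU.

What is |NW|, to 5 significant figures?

62.172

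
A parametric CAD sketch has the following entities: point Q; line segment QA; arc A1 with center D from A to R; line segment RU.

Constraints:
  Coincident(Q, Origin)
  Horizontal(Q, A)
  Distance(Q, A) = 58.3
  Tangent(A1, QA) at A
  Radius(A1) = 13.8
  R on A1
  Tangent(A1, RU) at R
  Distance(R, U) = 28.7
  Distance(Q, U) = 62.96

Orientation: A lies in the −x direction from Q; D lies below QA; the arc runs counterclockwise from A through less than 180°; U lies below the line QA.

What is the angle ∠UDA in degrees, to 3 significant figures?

157°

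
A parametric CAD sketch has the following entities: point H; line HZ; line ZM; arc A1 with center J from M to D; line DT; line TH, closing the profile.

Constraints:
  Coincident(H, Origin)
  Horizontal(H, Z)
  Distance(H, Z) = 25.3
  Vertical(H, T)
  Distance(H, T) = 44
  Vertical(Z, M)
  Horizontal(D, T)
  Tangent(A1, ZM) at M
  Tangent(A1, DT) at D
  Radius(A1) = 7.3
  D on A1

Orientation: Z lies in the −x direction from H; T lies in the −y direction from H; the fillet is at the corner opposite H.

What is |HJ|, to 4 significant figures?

40.88

HT is vertical with |HT| = 44.0 and T on the −y side, so T = (0.000, -44.00). The virtual corner opposite H is at (-25.30, -44.00). The tangent condition forces JM to be normal to ZM and A1 meets DT tangentially, so JD is at right angles to DT, with radius 7.3, so the center J sits 7.3 in from both sides at J = (-18.00, -36.70). Then |HJ| = |J − H| = 40.88.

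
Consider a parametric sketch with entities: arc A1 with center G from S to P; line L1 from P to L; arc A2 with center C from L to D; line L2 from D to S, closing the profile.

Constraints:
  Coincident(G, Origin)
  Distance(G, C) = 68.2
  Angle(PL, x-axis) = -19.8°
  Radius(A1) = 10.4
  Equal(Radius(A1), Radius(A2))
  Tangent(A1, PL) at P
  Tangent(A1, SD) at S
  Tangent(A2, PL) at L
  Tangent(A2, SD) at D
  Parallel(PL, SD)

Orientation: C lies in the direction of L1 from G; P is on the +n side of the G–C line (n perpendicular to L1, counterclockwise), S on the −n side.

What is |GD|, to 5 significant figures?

68.988

The slot axis is L1's direction at -19.8°, so u = (cos -19.8°, sin -19.8°) = (0.94088, -0.33874) and n = (−sin -19.8°, cos -19.8°) = (0.33874, 0.94088). G is at the origin and C lies 68.2 along u from G, so C = 68.2·u = (64.168, -23.102). Tangency of A1 to both parallel lines with radius 10.4 puts P and S at G ± 10.4·n: P = (3.5229, 9.7852), S = (-3.5229, -9.7852). Equal radii place L and D the same way about C: L = C + 10.4·n = (67.691, -13.317), D = C − 10.4·n = (60.645, -32.887). Then |GD| = |D − G| = 68.988.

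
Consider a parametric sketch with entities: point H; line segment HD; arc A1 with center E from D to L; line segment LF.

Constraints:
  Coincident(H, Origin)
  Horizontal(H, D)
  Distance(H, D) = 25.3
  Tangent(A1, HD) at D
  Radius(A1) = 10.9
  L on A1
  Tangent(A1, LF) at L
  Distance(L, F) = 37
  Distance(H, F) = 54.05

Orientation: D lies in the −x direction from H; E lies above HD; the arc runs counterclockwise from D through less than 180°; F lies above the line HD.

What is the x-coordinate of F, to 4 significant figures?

-22.07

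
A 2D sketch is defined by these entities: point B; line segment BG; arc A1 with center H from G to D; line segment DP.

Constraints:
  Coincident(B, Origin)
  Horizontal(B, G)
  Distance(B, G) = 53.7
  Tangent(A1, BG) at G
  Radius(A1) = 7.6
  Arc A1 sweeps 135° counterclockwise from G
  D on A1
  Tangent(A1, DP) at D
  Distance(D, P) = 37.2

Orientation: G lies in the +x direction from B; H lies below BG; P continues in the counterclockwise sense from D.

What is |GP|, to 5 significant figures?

44.507

B is at the origin; B and G share the same y with |BG| = 53.7 and G on the +x side, so G = (53.700, 0.0000). Since A1 is tangent to BG there, HG ⟂ BG, so H = G + (0, -7.6) = (53.700, -7.6000). On A1, G sits at bearing 90° from H; a 135° counterclockwise sweep puts D at bearing 225°, so D = H + 7.6·(cos 225°, sin 225°) = (48.326, -12.974). Since A1 is tangent to DP there, HD ⟂ DP, so DP runs along (−sin 225°, cos 225°); with |DP| = 37.2, P = (74.630, -39.278). Then |GP| = |P − G| = 44.507.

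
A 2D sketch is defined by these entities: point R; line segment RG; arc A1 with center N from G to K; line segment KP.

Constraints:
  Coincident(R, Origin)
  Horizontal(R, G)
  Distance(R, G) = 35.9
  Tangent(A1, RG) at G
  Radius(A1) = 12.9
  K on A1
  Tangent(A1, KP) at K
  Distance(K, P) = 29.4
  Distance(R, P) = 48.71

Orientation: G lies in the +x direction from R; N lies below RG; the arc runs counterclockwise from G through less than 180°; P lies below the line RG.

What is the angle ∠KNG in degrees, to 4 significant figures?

91.27°

R is at the origin; RG is horizontal with |RG| = 35.9 and G on the +x side, so G = (35.90, 0.000). A1 meets RG tangentially, so NG is at right angles to RG, so N = G + (0, -12.9) = (35.90, -12.90). Since NK ⟂ KP (tangency), |NP| = √(12.9² + 29.4²) = 32.11 regardless of where K sits on A1. So P lies on both circle(R, 48.71) and circle(N, 32.11); the below-RG intersection is P = (23.66, -42.58). K is the foot of the tangent from P: K = (23.00, -13.19).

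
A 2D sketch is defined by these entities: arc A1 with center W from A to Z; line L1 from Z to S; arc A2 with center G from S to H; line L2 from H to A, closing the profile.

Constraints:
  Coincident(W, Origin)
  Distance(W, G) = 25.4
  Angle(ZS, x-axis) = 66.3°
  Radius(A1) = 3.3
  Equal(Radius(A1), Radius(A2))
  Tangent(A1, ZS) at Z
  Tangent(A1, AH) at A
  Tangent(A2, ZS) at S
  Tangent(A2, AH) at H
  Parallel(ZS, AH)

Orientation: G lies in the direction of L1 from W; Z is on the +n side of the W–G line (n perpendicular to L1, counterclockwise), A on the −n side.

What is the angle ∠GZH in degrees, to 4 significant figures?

7.163°

The slot axis is L1's direction at 66.3°, so u = (cos 66.3°, sin 66.3°) = (0.4019, 0.9157) and n = (−sin 66.3°, cos 66.3°) = (-0.9157, 0.4019). W is at the origin and G lies 25.4 along u from W, so G = 25.4·u = (10.21, 23.26). Tangency of A1 to both parallel lines with radius 3.3 puts Z and A at W ± 3.3·n: Z = (-3.022, 1.326), A = (3.022, -1.326). Equal radii place S and H the same way about G: S = G + 3.3·n = (7.188, 24.58), H = G − 3.3·n = (13.23, 21.93). Then cos ∠GZH = ZG·ZH / (|ZG||ZH|), giving 7.163°.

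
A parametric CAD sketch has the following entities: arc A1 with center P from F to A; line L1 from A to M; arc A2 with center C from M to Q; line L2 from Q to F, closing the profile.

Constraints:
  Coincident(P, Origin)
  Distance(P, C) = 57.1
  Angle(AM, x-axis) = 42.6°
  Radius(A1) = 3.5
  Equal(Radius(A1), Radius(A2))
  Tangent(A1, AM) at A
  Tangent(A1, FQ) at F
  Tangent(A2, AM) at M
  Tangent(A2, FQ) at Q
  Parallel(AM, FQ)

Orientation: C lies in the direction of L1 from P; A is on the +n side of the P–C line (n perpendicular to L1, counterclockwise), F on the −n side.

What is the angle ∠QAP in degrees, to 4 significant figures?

83.01°

The slot axis is L1's direction at 42.6°, so u = (cos 42.6°, sin 42.6°) = (0.7361, 0.6769) and n = (−sin 42.6°, cos 42.6°) = (-0.6769, 0.7361). P is at the origin and C lies 57.1 along u from P, so C = 57.1·u = (42.03, 38.65). Tangency of A1 to both parallel lines with radius 3.5 puts A and F at P ± 3.5·n: A = (-2.369, 2.576), F = (2.369, -2.576). Equal radii place M and Q the same way about C: M = C + 3.5·n = (39.66, 41.23), Q = C − 3.5·n = (44.40, 36.07). Then cos ∠QAP = AQ·AP / (|AQ||AP|), giving 83.01°.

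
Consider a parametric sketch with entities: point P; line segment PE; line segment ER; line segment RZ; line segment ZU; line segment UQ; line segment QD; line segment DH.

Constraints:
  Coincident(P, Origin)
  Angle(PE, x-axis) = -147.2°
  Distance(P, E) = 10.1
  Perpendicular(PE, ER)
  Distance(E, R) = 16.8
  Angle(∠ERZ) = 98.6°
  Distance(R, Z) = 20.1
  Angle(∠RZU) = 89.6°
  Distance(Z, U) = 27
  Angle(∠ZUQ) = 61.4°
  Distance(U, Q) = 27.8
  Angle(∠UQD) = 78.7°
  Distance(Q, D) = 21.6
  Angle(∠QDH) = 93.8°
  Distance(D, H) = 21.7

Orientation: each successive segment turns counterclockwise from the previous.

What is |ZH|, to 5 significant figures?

12.120

∠UQD = 78.7° gives QD at -25.500° from the x-axis; with |QD| = 21.6, D = (10.548, -18.363). ∠QDH = 93.8° gives DH at 60.700° from the x-axis; with |DH| = 21.7, H = (21.168, 0.56059). Then |ZH| = |H − Z| = 12.120.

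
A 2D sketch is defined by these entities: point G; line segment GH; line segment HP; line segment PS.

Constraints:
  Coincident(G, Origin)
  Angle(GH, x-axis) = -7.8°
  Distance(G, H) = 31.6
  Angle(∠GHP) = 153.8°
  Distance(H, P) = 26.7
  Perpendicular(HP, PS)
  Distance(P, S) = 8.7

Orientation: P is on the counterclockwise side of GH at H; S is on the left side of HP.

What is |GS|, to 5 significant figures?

55.303

G is at the origin; GH runs at -7.8° with length 31.6, so H = 31.6·(cos -7.8°, sin -7.8°) = (31.308, -4.2886). ∠GHP = 153.8°, so HP runs at -7.8° + (180° − 153.8°) = 18.400° from the x-axis; with |HP| = 26.7, P = H + 26.7·(cos 18.400°, sin 18.400°) = (56.643, 4.1392). HP is perpendicular to PS; with |PS| = 8.7 on the left of HP, S = P + 8.7·(-0.31565, 0.94888) = (53.896, 12.394). Then |GS| = |S − G| = 55.303.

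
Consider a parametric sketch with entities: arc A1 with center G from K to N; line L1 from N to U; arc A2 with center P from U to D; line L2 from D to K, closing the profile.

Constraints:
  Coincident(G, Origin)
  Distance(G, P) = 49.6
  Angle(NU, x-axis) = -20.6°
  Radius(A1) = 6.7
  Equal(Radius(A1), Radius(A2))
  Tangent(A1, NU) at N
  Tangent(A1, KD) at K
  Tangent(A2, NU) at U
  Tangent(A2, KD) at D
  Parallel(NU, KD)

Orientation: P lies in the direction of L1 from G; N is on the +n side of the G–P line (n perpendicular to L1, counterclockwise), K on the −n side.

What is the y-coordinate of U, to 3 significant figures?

-11.2

Tangency of A1 to both parallel lines with radius 6.7 puts N and K at G ± 6.7·n: N = (2.36, 6.27), K = (-2.36, -6.27). Equal radii place U and D the same way about P: U = P + 6.7·n = (48.8, -11.2), D = P − 6.7·n = (44.1, -23.7). So U.y = -11.2.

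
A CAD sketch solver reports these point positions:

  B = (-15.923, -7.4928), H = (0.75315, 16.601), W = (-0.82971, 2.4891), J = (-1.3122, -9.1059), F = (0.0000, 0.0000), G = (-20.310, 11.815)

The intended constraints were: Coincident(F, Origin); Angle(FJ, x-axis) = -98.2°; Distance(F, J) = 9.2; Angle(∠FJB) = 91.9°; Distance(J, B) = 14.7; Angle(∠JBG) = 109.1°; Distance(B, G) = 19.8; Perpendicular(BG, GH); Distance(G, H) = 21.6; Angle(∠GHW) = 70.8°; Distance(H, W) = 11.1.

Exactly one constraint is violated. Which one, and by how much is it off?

Distance(H, W) = 11.1 — off by 3.10.

F = (0.00, 0.00) ✓; FJ at -98.20° ✓; |FJ| = 9.200 ✓; ∠FJB = 91.90° ✓; |JB| = 14.70 ✓; ∠JBG = 109.1° ✓; |BG| = 19.80 ✓; ∠(BG, GH) = 90.00° ✓; |GH| = 21.60 ✓; ∠GHW = 70.80° ✓; |HW| = 14.20 ✗.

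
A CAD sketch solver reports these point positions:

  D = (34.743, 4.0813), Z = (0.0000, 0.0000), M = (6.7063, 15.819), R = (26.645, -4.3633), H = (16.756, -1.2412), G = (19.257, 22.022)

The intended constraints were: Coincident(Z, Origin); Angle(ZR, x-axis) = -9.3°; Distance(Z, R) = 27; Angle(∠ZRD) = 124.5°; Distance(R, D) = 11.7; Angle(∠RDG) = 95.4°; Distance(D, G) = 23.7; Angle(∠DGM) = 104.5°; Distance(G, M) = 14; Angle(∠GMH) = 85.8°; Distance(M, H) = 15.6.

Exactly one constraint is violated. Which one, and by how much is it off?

Distance(M, H) = 15.6 — off by 4.20.

Z = (0.00, 0.00) ✓; ZR at -9.300° ✓; |ZR| = 27.00 ✓; ∠ZRD = 124.5° ✓; |RD| = 11.70 ✓; ∠RDG = 95.40° ✓; |DG| = 23.70 ✓; ∠DGM = 104.5° ✓; |GM| = 14.00 ✓; ∠GMH = 85.80° ✓; |MH| = 19.80 ✗.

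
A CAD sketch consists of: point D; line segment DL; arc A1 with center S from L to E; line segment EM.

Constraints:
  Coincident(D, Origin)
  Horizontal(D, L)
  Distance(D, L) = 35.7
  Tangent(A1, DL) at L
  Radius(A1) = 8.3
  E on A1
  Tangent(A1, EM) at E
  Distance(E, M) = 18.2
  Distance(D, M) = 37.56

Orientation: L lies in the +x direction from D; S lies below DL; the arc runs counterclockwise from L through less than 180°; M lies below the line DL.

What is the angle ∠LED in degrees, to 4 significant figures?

119.5°

Checks: |SE| = 8.300 ✓; ∠(SE, EM) = 90.00° ✓; |EM| = 18.20 ✓; |DM| = 37.56 ✓.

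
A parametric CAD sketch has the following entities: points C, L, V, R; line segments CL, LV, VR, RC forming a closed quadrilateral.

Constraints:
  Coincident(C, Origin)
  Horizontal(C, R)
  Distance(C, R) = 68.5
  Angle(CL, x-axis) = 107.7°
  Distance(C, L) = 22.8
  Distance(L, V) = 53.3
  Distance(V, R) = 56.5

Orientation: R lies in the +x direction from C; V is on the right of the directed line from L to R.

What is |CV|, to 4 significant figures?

31.13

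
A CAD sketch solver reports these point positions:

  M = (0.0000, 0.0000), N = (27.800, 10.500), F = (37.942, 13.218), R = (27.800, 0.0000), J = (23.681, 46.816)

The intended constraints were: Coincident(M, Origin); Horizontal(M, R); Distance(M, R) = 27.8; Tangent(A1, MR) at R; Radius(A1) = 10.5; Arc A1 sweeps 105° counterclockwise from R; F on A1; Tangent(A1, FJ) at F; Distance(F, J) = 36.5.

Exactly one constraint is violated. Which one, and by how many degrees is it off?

Tangent(A1, FJ) at F — off by 8.00°.

M = (0.00, 0.00) ✓; M.y = 0.00, R.y = 0.00 ✓; |MR| = 27.80 ✓; ∠(NR, RM) = 90.00° ✓; |NR| = 10.50 ✓; bearing(N→F) − bearing(N→R) = 105.0° ✓; |NF| = 10.50 ✓; ∠(NF, FJ) = 82.00° ✗; |FJ| = 36.50 ✓.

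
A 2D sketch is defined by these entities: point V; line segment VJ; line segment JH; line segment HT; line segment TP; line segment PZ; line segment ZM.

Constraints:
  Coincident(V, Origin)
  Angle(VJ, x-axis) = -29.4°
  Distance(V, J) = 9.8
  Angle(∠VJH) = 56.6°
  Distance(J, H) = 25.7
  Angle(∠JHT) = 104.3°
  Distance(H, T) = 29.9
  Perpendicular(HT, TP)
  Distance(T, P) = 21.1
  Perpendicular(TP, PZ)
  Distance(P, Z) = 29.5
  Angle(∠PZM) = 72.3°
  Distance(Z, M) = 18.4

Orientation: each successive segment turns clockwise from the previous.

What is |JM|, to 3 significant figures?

24.6

V is at the origin; VJ runs at -29.4° with length 9.8, so J = (8.54, -4.81). ∠VJH = 56.6° gives JH at -153° from the x-axis; with |JH| = 25.7, H = (-14.3, -16.6). ∠JHT = 104.3° gives HT at 132° from the x-axis; with |HT| = 29.9, T = (-34.1, 5.84). HT ⟂ TP, so TP runs at 41.5°; with |TP| = 21.1, P = (-18.3, 19.8). TP ⟂ PZ, so PZ runs at -48.5°; with |PZ| = 29.5, Z = (1.22, -2.28). ∠PZM = 72.3° gives ZM at -156° from the x-axis; with |ZM| = 18.4, M = (-15.6, -9.70). Then |JM| = |M − J| = 24.6.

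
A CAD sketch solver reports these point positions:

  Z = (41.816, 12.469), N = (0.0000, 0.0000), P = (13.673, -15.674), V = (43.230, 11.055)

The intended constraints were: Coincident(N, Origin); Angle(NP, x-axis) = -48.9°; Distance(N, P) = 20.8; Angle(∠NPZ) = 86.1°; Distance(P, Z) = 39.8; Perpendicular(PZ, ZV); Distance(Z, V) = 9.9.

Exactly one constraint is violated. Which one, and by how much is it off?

Distance(Z, V) = 9.9 — off by 7.90.

N = (0.00, 0.00) ✓; NP at -48.90° ✓; |NP| = 20.80 ✓; ∠NPZ = 86.10° ✓; |PZ| = 39.80 ✓; ∠(PZ, ZV) = 90.00° ✓; |ZV| = 2.000 ✗.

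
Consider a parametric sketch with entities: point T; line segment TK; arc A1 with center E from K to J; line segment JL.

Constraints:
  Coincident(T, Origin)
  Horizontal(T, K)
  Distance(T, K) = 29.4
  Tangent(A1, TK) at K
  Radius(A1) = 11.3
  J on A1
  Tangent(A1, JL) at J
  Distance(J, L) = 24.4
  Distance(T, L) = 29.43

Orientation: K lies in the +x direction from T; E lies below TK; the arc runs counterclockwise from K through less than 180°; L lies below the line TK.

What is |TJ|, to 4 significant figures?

20.27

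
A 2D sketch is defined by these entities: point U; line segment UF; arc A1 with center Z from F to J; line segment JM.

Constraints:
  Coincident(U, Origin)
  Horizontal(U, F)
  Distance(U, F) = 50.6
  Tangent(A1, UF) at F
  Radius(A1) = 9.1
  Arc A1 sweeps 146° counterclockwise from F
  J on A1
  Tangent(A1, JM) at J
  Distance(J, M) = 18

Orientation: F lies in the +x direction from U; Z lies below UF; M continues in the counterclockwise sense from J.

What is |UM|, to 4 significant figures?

66.07

On A1, F sits at bearing 90° from Z; a 146° counterclockwise sweep puts J at bearing 236°, so J = Z + 9.1·(cos 236°, sin 236°) = (45.51, -16.64). Since A1 is tangent to JM there, ZJ ⟂ JM, so JM runs along (−sin 236°, cos 236°); with |JM| = 18.0, M = (60.43, -26.71). Then |UM| = |M − U| = 66.07.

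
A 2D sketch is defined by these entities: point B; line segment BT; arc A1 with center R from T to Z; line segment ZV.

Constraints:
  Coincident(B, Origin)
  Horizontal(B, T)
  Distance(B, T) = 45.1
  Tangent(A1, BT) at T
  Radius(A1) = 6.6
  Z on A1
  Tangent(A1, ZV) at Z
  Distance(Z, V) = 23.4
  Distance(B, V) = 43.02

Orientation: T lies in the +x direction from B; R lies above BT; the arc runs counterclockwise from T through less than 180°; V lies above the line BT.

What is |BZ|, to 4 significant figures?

50.98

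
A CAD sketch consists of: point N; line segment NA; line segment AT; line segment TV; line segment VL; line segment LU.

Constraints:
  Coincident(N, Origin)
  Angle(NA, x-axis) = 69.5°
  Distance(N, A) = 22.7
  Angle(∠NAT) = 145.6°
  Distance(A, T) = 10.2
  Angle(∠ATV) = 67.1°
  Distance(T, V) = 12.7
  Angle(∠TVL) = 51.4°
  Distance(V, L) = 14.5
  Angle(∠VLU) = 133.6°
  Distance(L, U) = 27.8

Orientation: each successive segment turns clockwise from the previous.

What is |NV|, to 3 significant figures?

24.0

∠NAT = 145.6° gives AT at 35.1° from the x-axis; with |AT| = 10.2, T = (16.3, 27.1). ∠ATV = 67.1° gives TV at -77.8° from the x-axis; with |TV| = 12.7, V = (19.0, 14.7). Then |NV| = |V − N| = 24.0.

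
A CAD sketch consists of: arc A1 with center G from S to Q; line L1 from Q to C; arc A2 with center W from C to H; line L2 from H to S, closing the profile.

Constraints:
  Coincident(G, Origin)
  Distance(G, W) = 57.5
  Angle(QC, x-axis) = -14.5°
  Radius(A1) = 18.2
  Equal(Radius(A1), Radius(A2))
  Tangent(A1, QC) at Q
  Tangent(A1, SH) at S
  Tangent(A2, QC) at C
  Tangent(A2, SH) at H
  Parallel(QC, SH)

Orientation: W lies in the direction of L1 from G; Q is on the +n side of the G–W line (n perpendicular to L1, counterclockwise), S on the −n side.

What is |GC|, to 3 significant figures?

60.3

The slot axis is L1's direction at -14.5°, so u = (cos -14.5°, sin -14.5°) = (0.968, -0.250) and n = (−sin -14.5°, cos -14.5°) = (0.250, 0.968). G is at the origin and W lies 57.5 along u from G, so W = 57.5·u = (55.7, -14.4). Tangency of A1 to both parallel lines with radius 18.2 puts Q and S at G ± 18.2·n: Q = (4.56, 17.6), S = (-4.56, -17.6). Equal radii place C and H the same way about W: C = W + 18.2·n = (60.2, 3.22), H = W − 18.2·n = (51.1, -32.0). Then |GC| = |C − G| = 60.3.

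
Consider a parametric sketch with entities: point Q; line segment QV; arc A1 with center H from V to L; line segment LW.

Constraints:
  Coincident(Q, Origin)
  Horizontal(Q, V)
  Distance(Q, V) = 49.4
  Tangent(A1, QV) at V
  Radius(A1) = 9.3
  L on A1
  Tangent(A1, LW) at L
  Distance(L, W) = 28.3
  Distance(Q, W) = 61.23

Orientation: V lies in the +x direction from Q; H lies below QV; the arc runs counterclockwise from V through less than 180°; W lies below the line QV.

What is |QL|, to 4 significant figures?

41.99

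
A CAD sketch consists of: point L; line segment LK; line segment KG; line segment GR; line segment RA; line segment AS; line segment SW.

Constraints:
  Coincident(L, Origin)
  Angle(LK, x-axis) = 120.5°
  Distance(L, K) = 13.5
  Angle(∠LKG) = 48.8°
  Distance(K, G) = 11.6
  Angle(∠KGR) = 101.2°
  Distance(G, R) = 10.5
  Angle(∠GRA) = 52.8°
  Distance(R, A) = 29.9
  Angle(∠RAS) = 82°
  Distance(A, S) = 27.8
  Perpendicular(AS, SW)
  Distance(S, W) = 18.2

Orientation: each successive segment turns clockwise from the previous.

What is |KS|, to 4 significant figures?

25.96

L is at the origin; LK runs at 120.5° with length 13.5, so K = (-6.852, 11.63). ∠LKG = 48.8° gives KG at -10.70° from the x-axis; with |KG| = 11.6, G = (4.547, 9.478). ∠KGR = 101.2° gives GR at -89.50° from the x-axis; with |GR| = 10.5, R = (4.638, -1.021). ∠GRA = 52.8° gives RA at 143.3° from the x-axis; with |RA| = 29.9, A = (-19.33, 16.85). ∠RAS = 82.0° gives AS at 45.30° from the x-axis; with |AS| = 27.8, S = (0.2195, 36.61). Then |KS| = |S − K| = 25.96.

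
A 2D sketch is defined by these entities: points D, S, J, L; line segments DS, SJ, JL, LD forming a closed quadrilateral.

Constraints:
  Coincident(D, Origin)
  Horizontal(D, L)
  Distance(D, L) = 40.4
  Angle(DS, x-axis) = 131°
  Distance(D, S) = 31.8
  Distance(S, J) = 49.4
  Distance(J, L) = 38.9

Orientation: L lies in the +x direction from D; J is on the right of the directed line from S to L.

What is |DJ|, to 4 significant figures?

18.54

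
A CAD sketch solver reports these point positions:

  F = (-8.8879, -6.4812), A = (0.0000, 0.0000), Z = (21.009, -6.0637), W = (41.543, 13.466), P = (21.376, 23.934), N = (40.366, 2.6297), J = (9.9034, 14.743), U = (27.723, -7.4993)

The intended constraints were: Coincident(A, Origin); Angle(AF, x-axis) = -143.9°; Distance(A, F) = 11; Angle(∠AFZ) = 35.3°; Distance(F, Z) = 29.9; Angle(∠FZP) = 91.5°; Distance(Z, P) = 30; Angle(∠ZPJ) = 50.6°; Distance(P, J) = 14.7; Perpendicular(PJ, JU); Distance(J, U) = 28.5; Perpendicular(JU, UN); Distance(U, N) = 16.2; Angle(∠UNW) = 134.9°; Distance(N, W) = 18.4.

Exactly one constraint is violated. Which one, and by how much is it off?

Distance(N, W) = 18.4 — off by 7.50.

A = (0.00, 0.00) ✓; AF at -143.9° ✓; |AF| = 11.00 ✓; ∠AFZ = 35.30° ✓; |FZ| = 29.90 ✓; ∠FZP = 91.50° ✓; |ZP| = 30.00 ✓; ∠ZPJ = 50.60° ✓; |PJ| = 14.70 ✓; ∠(PJ, JU) = 90.00° ✓; |JU| = 28.50 ✓; ∠(JU, UN) = 90.00° ✓; |UN| = 16.20 ✓; ∠UNW = 134.9° ✓; |NW| = 10.90 ✗.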